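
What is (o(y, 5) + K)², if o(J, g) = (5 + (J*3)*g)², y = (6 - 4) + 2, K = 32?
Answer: 18122049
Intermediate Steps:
y = 4 (y = 2 + 2 = 4)
o(J, g) = (5 + 3*J*g)² (o(J, g) = (5 + (3*J)*g)² = (5 + 3*J*g)²)
(o(y, 5) + K)² = ((5 + 3*4*5)² + 32)² = ((5 + 60)² + 32)² = (65² + 32)² = (4225 + 32)² = 4257² = 18122049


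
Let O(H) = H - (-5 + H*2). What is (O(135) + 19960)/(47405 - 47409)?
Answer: -9915/2 ≈ -4957.5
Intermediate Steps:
O(H) = 5 - H (O(H) = H - (-5 + 2*H) = H + (5 - 2*H) = 5 - H)
(O(135) + 19960)/(47405 - 47409) = ((5 - 1*135) + 19960)/(47405 - 47409) = ((5 - 135) + 19960)/(-4) = (-130 + 19960)*(-¼) = 19830*(-¼) = -9915/2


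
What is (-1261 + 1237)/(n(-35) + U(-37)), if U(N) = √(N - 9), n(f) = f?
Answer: 840/1271 + 24*I*√46/1271 ≈ 0.6609 + 0.12807*I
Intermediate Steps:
U(N) = √(-9 + N)
(-1261 + 1237)/(n(-35) + U(-37)) = (-1261 + 1237)/(-35 + √(-9 - 37)) = -24/(-35 + √(-46)) = -24/(-35 + I*√46)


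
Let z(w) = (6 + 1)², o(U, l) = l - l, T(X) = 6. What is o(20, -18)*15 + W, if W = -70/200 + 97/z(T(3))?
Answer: 1597/980 ≈ 1.6296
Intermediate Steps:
o(U, l) = 0
z(w) = 49 (z(w) = 7² = 49)
W = 1597/980 (W = -70/200 + 97/49 = -70*1/200 + 97*(1/49) = -7/20 + 97/49 = 1597/980 ≈ 1.6296)
o(20, -18)*15 + W = 0*15 + 1597/980 = 0 + 1597/980 = 1597/980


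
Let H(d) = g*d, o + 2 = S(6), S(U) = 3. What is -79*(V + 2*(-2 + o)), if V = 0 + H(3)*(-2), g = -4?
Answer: -1738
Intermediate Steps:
o = 1 (o = -2 + 3 = 1)
H(d) = -4*d
V = 24 (V = 0 - 4*3*(-2) = 0 - 12*(-2) = 0 + 24 = 24)
-79*(V + 2*(-2 + o)) = -79*(24 + 2*(-2 + 1)) = -79*(24 + 2*(-1)) = -79*(24 - 2) = -79*22 = -1738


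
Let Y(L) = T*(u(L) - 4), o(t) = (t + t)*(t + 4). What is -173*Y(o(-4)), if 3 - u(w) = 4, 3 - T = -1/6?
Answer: 16435/6 ≈ 2739.2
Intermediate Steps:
T = 19/6 (T = 3 - (-1)/6 = 3 - 1*(-⅙) = 3 + ⅙ = 19/6 ≈ 3.1667)
u(w) = -1 (u(w) = 3 - 1*4 = 3 - 4 = -1)
o(t) = 2*t*(4 + t) (o(t) = (2*t)*(4 + t) = 2*t*(4 + t))
Y(L) = -95/6 (Y(L) = 19*(-1 - 4)/6 = (19/6)*(-5) = -95/6)
-173*Y(o(-4)) = -173*(-95/6) = 16435/6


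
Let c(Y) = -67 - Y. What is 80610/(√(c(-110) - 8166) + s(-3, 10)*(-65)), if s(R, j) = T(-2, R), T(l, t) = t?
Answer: 7859475/23074 - 40305*I*√8123/23074 ≈ 340.62 - 157.43*I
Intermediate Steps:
s(R, j) = R
80610/(√(c(-110) - 8166) + s(-3, 10)*(-65)) = 80610/(√((-67 - 1*(-110)) - 8166) - 3*(-65)) = 80610/(√((-67 + 110) - 8166) + 195) = 80610/(√(43 - 8166) + 195) = 80610/(√(-8123) + 195) = 80610/(I*√8123 + 195) = 80610/(195 + I*√8123)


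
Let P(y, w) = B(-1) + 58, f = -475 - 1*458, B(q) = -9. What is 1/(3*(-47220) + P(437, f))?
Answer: -1/141611 ≈ -7.0616e-6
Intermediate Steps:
f = -933 (f = -475 - 458 = -933)
P(y, w) = 49 (P(y, w) = -9 + 58 = 49)
1/(3*(-47220) + P(437, f)) = 1/(3*(-47220) + 49) = 1/(-141660 + 49) = 1/(-141611) = -1/141611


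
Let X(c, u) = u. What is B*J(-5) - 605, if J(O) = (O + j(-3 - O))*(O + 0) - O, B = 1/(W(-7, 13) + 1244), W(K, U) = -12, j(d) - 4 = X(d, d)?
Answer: -605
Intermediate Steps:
j(d) = 4 + d
B = 1/1232 (B = 1/(-12 + 1244) = 1/1232 ≈ 0.00081169)
J(O) = 0 (J(O) = (O + (4 + (-3 - O)))*(O + 0) - O = (O + (1 - O))*O - O = 1*O - O = O - O = 0)
B*J(-5) - 605 = (1/1232)*0 - 605 = 0 - 605 = -605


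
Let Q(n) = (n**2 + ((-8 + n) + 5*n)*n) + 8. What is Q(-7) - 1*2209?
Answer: -1802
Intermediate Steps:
Q(n) = 8 + n**2 + n*(-8 + 6*n) (Q(n) = (n**2 + (-8 + 6*n)*n) + 8 = (n**2 + n*(-8 + 6*n)) + 8 = 8 + n**2 + n*(-8 + 6*n))
Q(-7) - 1*2209 = (8 - 8*(-7) + 7*(-7)**2) - 1*2209 = (8 + 56 + 7*49) - 2209 = (8 + 56 + 343) - 2209 = 407 - 2209 = -1802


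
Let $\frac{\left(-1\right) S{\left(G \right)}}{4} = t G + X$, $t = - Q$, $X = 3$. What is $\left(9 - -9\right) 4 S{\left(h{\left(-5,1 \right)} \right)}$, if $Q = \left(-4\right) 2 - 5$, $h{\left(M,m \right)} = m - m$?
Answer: $-864$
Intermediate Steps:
$h{\left(M,m \right)} = 0$
$Q = -13$ ($Q = -8 - 5 = -13$)
$t = 13$ ($t = \left(-1\right) \left(-13\right) = 13$)
$S{\left(G \right)} = -12 - 52 G$ ($S{\left(G \right)} = - 4 \left(13 G + 3\right) = - 4 \left(3 + 13 G\right) = -12 - 52 G$)
$\left(9 - -9\right) 4 S{\left(h{\left(-5,1 \right)} \right)} = \left(9 - -9\right) 4 \left(-12 - 0\right) = \left(9 + 9\right) 4 \left(-12 + 0\right) = 18 \cdot 4 \left(-12\right) = 72 \left(-12\right) = -864$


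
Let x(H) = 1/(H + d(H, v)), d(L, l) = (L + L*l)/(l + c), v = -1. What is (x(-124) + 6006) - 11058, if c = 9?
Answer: -626449/124 ≈ -5052.0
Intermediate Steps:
d(L, l) = (L + L*l)/(9 + l) (d(L, l) = (L + L*l)/(l + 9) = (L + L*l)/(9 + l))
x(H) = 1/H (x(H) = 1/(H + H*(1 - 1)/(9 - 1)) = 1/(H + H*0/8) = 1/(H + H*(⅛)*0) = 1/(H + 0) = 1/H)
(x(-124) + 6006) - 11058 = (1/(-124) + 6006) - 11058 = (-1/124 + 6006) - 11058 = 744743/124 - 11058 = -626449/124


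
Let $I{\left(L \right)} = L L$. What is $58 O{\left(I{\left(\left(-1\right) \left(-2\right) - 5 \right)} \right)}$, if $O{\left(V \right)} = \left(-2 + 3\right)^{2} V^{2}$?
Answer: $4698$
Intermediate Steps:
$I{\left(L \right)} = L^{2}$
$O{\left(V \right)} = V^{2}$ ($O{\left(V \right)} = 1^{2} V^{2} = 1 V^{2} = V^{2}$)
$58 O{\left(I{\left(\left(-1\right) \left(-2\right) - 5 \right)} \right)} = 58 \left(\left(\left(-1\right) \left(-2\right) - 5\right)^{2}\right)^{2} = 58 \left(\left(2 - 5\right)^{2}\right)^{2} = 58 \left(\left(-3\right)^{2}\right)^{2} = 58 \cdot 9^{2} = 58 \cdot 81 = 4698$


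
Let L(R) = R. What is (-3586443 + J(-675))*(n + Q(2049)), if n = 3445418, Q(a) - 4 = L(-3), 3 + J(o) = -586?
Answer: -12358828206408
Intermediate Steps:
J(o) = -589 (J(o) = -3 - 586 = -589)
Q(a) = 1 (Q(a) = 4 - 3 = 1)
(-3586443 + J(-675))*(n + Q(2049)) = (-3586443 - 589)*(3445418 + 1) = -3587032*3445419 = -12358828206408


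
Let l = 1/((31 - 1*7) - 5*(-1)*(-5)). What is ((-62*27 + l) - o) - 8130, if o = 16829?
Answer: -26634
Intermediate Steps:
l = -1 (l = 1/((31 - 7) + 5*(-5)) = 1/(24 - 25) = 1/(-1) = -1)
((-62*27 + l) - o) - 8130 = ((-62*27 - 1) - 1*16829) - 8130 = ((-1674 - 1) - 16829) - 8130 = (-1675 - 16829) - 8130 = -18504 - 8130 = -26634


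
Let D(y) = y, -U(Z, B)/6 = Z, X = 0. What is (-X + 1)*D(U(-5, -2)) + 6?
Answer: 36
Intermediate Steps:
U(Z, B) = -6*Z
(-X + 1)*D(U(-5, -2)) + 6 = (-1*0 + 1)*(-6*(-5)) + 6 = (0 + 1)*30 + 6 = 1*30 + 6 = 30 + 6 = 36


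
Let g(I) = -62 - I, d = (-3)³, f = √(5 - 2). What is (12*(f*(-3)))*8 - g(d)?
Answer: 35 - 288*√3 ≈ -463.83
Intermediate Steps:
f = √3 ≈ 1.7320
d = -27
(12*(f*(-3)))*8 - g(d) = (12*(√3*(-3)))*8 - (-62 - 1*(-27)) = (12*(-3*√3))*8 - (-62 + 27) = -36*√3*8 - 1*(-35) = -288*√3 + 35 = 35 - 288*√3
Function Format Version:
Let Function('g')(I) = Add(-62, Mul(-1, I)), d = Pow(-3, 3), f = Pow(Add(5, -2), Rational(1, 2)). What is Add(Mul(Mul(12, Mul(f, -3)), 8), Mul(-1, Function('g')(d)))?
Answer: Add(35, Mul(-288, Pow(3, Rational(1, 2)))) ≈ -463.83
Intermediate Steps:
f = Pow(3, Rational(1, 2)) ≈ 1.7320
d = -27
Add(Mul(Mul(12, Mul(f, -3)), 8), Mul(-1, Function('g')(d))) = Add(Mul(Mul(12, Mul(Pow(3, Rational(1, 2)), -3)), 8), Mul(-1, Add(-62, Mul(-1, -27)))) = Add(Mul(Mul(12, Mul(-3, Pow(3, Rational(1, 2)))), 8), Mul(-1, Add(-62, 27))) = Add(Mul(Mul(-36, Pow(3, Rational(1, 2))), 8), Mul(-1, -35)) = Add(Mul(-288, Pow(3, Rational(1, 2))), 35) = Add(35, Mul(-288, Pow(3, Rational(1, 2))))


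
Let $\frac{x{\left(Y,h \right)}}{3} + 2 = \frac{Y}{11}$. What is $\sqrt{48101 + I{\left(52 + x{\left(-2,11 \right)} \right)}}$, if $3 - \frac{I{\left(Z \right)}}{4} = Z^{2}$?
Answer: $\frac{\sqrt{4821673}}{11} \approx 199.62$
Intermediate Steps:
$x{\left(Y,h \right)} = -6 + \frac{3 Y}{11}$ ($x{\left(Y,h \right)} = -6 + 3 \frac{Y}{11} = -6 + \frac{3 Y}{11}$)
$I{\left(Z \right)} = 12 - 4 Z^{2}$
$\sqrt{48101 + I{\left(52 + x{\left(-2,11 \right)} \right)}} = \sqrt{48101 + \left(12 - 4 \left(52 + \left(-6 + \frac{3}{11} \left(-2\right)\right)\right)^{2}\right)} = \sqrt{48101 + \left(12 - 4 \left(52 - \frac{72}{11}\right)^{2}\right)} = \sqrt{48101 + \left(12 - 4 \left(\frac{500}{11}\right)^{2}\right)} = \sqrt{48101 + \left(12 - \frac{1000000}{121}\right)} = \sqrt{48101 - \frac{998548}{121}} = \sqrt{\frac{4821673}{121}} = \frac{\sqrt{4821673}}{11}$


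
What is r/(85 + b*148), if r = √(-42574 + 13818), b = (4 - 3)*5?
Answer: 2*I*√7189/825 ≈ 0.20555*I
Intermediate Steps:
b = 5 (b = 1*5 = 5)
r = 2*I*√7189 (r = √(-28756) = 2*I*√7189 ≈ 169.58*I)
r/(85 + b*148) = (2*I*√7189)/(85 + 5*148) = (2*I*√7189)/(85 + 740) = (2*I*√7189)/825 = (2*I*√7189)*(1/825) = 2*I*√7189/825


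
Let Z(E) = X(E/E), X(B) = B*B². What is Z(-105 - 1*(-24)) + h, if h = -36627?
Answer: -36626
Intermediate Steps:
X(B) = B³
Z(E) = 1 (Z(E) = (E/E)³ = 1³ = 1)
Z(-105 - 1*(-24)) + h = 1 - 36627 = -36626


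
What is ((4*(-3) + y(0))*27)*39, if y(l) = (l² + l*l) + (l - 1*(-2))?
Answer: -10530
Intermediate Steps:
y(l) = 2 + l + 2*l² (y(l) = (l² + l²) + (l + 2) = 2*l² + (2 + l) = 2 + l + 2*l²)
((4*(-3) + y(0))*27)*39 = ((4*(-3) + (2 + 0 + 2*0²))*27)*39 = ((-12 + (2 + 0 + 2*0))*27)*39 = ((-12 + (2 + 0 + 0))*27)*39 = ((-12 + 2)*27)*39 = -10*27*39 = -270*39 = -10530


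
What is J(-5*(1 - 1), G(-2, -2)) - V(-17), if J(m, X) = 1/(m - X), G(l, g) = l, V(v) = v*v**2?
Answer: 9827/2 ≈ 4913.5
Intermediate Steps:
V(v) = v**3
J(-5*(1 - 1), G(-2, -2)) - V(-17) = 1/(-5*(1 - 1) - 1*(-2)) - 1*(-17)**3 = 1/(-5*0 + 2) - 1*(-4913) = 1/(0 + 2) + 4913 = 1/2 + 4913 = 9827/2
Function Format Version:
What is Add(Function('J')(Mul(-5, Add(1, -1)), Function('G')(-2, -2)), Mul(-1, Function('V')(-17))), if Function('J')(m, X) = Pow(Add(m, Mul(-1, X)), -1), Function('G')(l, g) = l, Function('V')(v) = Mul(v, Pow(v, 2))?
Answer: Rational(9827, 2) ≈ 4913.5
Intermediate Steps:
Function('V')(v) = Pow(v, 3)
Add(Function('J')(Mul(-5, Add(1, -1)), Function('G')(-2, -2)), Mul(-1, Function('V')(-17))) = Add(Pow(Add(Mul(-5, Add(1, -1)), Mul(-1, -2)), -1), Mul(-1, Pow(-17, 3))) = Add(Pow(Add(Mul(-5, 0), 2), -1), Mul(-1, -4913)) = Add(Pow(Add(0, 2), -1), 4913) = Add(Pow(2, -1), 4913) = Add(Rational(1, 2), 4913) = Rational(9827, 2)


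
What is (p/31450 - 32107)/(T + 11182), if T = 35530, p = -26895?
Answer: -201958409/293818480 ≈ -0.68736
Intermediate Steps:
(p/31450 - 32107)/(T + 11182) = (-26895/31450 - 32107)/(35530 + 11182) = (-26895*1/31450 - 32107)/46712 = (-5379/6290 - 32107)*(1/46712) = -201958409/6290*1/46712 = -201958409/293818480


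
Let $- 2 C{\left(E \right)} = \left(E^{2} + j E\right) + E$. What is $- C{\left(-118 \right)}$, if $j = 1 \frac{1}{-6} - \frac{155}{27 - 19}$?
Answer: $\frac{193343}{24} \approx 8056.0$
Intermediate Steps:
$j = - \frac{469}{24}$ ($j = 1 \left(- \frac{1}{6}\right) - \frac{155}{8} = - \frac{1}{6} - \frac{155}{8} = - \frac{469}{24} \approx -19.542$)
$C{\left(E \right)} = - \frac{E^{2}}{2} + \frac{445 E}{48}$ ($C{\left(E \right)} = - \frac{\left(E^{2} - \frac{469 E}{24}\right) + E}{2} = - \frac{E^{2} - \frac{445 E}{24}}{2} = - \frac{E^{2}}{2} + \frac{445 E}{48}$)
$- C{\left(-118 \right)} = - \frac{\left(-118\right) \left(445 - -2832\right)}{48} = - \frac{\left(-118\right) \left(445 + 2832\right)}{48} = - \frac{\left(-118\right) 3277}{48} = \left(-1\right) \left(- \frac{193343}{24}\right) = \frac{193343}{24}$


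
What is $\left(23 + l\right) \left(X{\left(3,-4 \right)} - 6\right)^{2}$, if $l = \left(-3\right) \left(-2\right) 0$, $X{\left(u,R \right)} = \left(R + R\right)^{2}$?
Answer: $77372$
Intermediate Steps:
$X{\left(u,R \right)} = 4 R^{2}$ ($X{\left(u,R \right)} = \left(2 R\right)^{2} = 4 R^{2}$)
$l = 0$ ($l = 6 \cdot 0 = 0$)
$\left(23 + l\right) \left(X{\left(3,-4 \right)} - 6\right)^{2} = \left(23 + 0\right) \left(4 \left(-4\right)^{2} - 6\right)^{2} = 23 \left(4 \cdot 16 - 6\right)^{2} = 23 \left(64 - 6\right)^{2} = 23 \cdot 58^{2} = 23 \cdot 3364 = 77372$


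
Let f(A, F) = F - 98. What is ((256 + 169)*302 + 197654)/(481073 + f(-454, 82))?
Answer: 326004/481057 ≈ 0.67768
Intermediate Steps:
f(A, F) = -98 + F
((256 + 169)*302 + 197654)/(481073 + f(-454, 82)) = ((256 + 169)*302 + 197654)/(481073 + (-98 + 82)) = (425*302 + 197654)/(481073 - 16) = (128350 + 197654)/481057 = 326004*(1/481057) = 326004/481057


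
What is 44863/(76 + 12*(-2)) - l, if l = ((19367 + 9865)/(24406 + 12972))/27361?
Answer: 1764667856315/2045398916 ≈ 862.75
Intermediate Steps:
l = 14616/511349729 (l = (29232/37378)*(1/27361) = (29232*(1/37378))*(1/27361) = (14616/18689)*(1/27361) = 14616/511349729 ≈ 2.8583e-5)
44863/(76 + 12*(-2)) - l = 44863/(76 + 12*(-2)) - 1*14616/511349729 = 44863/(76 - 24) - 14616/511349729 = 44863/52 - 14616/511349729 = 44863*(1/52) - 14616/511349729 = 3451/4 - 14616/511349729 = 1764667856315/2045398916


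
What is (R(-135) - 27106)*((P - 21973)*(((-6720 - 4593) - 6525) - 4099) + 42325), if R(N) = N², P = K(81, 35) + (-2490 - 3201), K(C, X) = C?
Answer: -5374164823076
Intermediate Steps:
P = -5610 (P = 81 + (-2490 - 3201) = 81 - 5691 = -5610)
(R(-135) - 27106)*((P - 21973)*(((-6720 - 4593) - 6525) - 4099) + 42325) = ((-135)² - 27106)*((-5610 - 21973)*(((-6720 - 4593) - 6525) - 4099) + 42325) = (18225 - 27106)*(-27583*((-11313 - 6525) - 4099) + 42325) = -8881*(-27583*(-17838 - 4099) + 42325) = -8881*(-27583*(-21937) + 42325) = -8881*(605088271 + 42325) = -8881*605130596 = -5374164823076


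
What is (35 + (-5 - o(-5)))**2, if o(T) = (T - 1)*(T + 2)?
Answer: 144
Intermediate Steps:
o(T) = (-1 + T)*(2 + T)
(35 + (-5 - o(-5)))**2 = (35 + (-5 - (-2 - 5 + (-5)**2)))**2 = (35 + (-5 - (-2 - 5 + 25)))**2 = (35 + (-5 - 1*18))**2 = (35 + (-5 - 18))**2 = (35 - 23)**2 = 12**2 = 144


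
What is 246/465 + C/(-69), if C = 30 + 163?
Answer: -24257/10695 ≈ -2.2681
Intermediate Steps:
C = 193
246/465 + C/(-69) = 246/465 + 193/(-69) = 246*(1/465) + 193*(-1/69) = 82/155 - 193/69 = -24257/10695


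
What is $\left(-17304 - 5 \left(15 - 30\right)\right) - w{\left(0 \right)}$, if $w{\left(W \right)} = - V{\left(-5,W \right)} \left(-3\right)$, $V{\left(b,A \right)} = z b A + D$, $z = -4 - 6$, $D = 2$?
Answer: $-17235$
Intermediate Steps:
$z = -10$ ($z = -4 - 6 = -10$)
$V{\left(b,A \right)} = 2 - 10 A b$ ($V{\left(b,A \right)} = - 10 b A + 2 = - 10 A b + 2 = 2 - 10 A b$)
$w{\left(W \right)} = 6 + 150 W$ ($w{\left(W \right)} = - (2 - 10 W \left(-5\right)) \left(-3\right) = - (2 + 50 W) \left(-3\right) = \left(-2 - 50 W\right) \left(-3\right) = 6 + 150 W$)
$\left(-17304 - 5 \left(15 - 30\right)\right) - w{\left(0 \right)} = \left(-17304 - 5 \left(15 - 30\right)\right) - \left(6 + 150 \cdot 0\right) = \left(-17304 - -75\right) - \left(6 + 0\right) = \left(-17304 + 75\right) - 6 = -17229 - 6 = -17235$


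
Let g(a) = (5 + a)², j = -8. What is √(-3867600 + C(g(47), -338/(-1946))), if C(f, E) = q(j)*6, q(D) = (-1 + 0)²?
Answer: I*√3867594 ≈ 1966.6*I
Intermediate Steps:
q(D) = 1 (q(D) = (-1)² = 1)
C(f, E) = 6 (C(f, E) = 1*6 = 6)
√(-3867600 + C(g(47), -338/(-1946))) = √(-3867600 + 6) = √(-3867594) = I*√3867594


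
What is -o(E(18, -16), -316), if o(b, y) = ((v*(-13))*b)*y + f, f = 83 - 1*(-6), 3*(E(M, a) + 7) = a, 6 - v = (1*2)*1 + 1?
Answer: 151907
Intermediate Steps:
v = 3 (v = 6 - ((1*2)*1 + 1) = 6 - (2*1 + 1) = 6 - (2 + 1) = 6 - 1*3 = 6 - 3 = 3)
E(M, a) = -7 + a/3
f = 89 (f = 83 + 6 = 89)
o(b, y) = 89 - 39*b*y (o(b, y) = ((3*(-13))*b)*y + 89 = (-39*b)*y + 89 = -39*b*y + 89 = 89 - 39*b*y)
-o(E(18, -16), -316) = -(89 - 39*(-7 + (⅓)*(-16))*(-316)) = -(89 - 39*(-7 - 16/3)*(-316)) = -(89 - 39*(-37/3)*(-316)) = -(89 - 151996) = -1*(-151907) = 151907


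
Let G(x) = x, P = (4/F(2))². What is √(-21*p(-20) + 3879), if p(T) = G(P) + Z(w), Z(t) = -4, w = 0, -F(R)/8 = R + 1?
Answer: √142647/6 ≈ 62.948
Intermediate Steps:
F(R) = -8 - 8*R (F(R) = -8*(R + 1) = -8*(1 + R) = -8 - 8*R)
P = 1/36 (P = (4/(-8 - 8*2))² = (4/(-8 - 16))² = (4/(-24))² = (4*(-1/24))² = (-⅙)² = 1/36 ≈ 0.027778)
p(T) = -143/36 (p(T) = 1/36 - 4 = -143/36)
√(-21*p(-20) + 3879) = √(-21*(-143/36) + 3879) = √(1001/12 + 3879) = √(47549/12) = √142647/6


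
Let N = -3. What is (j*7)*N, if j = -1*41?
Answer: 861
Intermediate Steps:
j = -41
(j*7)*N = -41*7*(-3) = -287*(-3) = 861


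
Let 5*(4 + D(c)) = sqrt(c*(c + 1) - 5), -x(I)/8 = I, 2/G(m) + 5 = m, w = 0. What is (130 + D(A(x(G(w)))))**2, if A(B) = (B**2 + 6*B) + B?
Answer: 248745631/15625 + 9324*sqrt(499)/125 ≈ 17586.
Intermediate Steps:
G(m) = 2/(-5 + m)
x(I) = -8*I
A(B) = B**2 + 7*B
D(c) = -4 + sqrt(-5 + c*(1 + c))/5 (D(c) = -4 + sqrt(c*(c + 1) - 5)/5 = -4 + sqrt(c*(1 + c) - 5)/5 = -4 + sqrt(-5 + c*(1 + c))/5)
(130 + D(A(x(G(w)))))**2 = (130 + (-4 + sqrt(-5 + (-16/(-5 + 0))*(7 - 16/(-5 + 0)) + ((-16/(-5 + 0))*(7 - 16/(-5 + 0)))**2)/5))**2 = (130 + (-4 + sqrt(-5 + (-16/(-5))*(7 - 16/(-5)) + ((-16/(-5))*(7 - 16/(-5)))**2)/5))**2 = (130 + (-4 + sqrt(-5 + (-16*(-1)/5)*(7 - 16*(-1)/5) + ((-16*(-1)/5)*(7 - 16*(-1)/5))**2)/5))**2 = (130 + (-4 + sqrt(-5 + (-8*(-2/5))*(7 - 8*(-2/5)) + ((-8*(-2/5))*(7 - 8*(-2/5)))**2)/5))**2 = (130 + (-4 + sqrt(-5 + 16*(7 + 16/5)/5 + (16*(7 + 16/5)/5)**2)/5))**2 = (130 + (-4 + sqrt(-5 + (16/5)*(51/5) + ((16/5)*(51/5))**2)/5))**2 = (130 + (-4 + sqrt(-5 + 816/25 + (816/25)**2)/5))**2 = (130 + (-4 + sqrt(-5 + 816/25 + 665856/625)/5))**2 = (130 + (-4 + sqrt(683131/625)/5))**2 = (130 + (-4 + (37*sqrt(499)/25)/5))**2 = (130 + (-4 + 37*sqrt(499)/125))**2 = (126 + 37*sqrt(499)/125)**2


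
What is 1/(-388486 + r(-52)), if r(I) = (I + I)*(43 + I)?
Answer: -1/387550 ≈ -2.5803e-6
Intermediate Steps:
r(I) = 2*I*(43 + I) (r(I) = (2*I)*(43 + I) = 2*I*(43 + I))
1/(-388486 + r(-52)) = 1/(-388486 + 2*(-52)*(43 - 52)) = 1/(-388486 + 2*(-52)*(-9)) = 1/(-388486 + 936) = 1/(-387550) = -1/387550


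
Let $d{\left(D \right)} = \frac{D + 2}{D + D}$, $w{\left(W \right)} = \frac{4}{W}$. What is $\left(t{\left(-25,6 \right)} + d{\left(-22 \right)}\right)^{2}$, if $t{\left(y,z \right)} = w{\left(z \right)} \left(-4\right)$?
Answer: $\frac{5329}{1089} \approx 4.8935$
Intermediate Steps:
$t{\left(y,z \right)} = - \frac{16}{z}$ ($t{\left(y,z \right)} = \frac{4}{z} \left(-4\right) = - \frac{16}{z}$)
$d{\left(D \right)} = \frac{2 + D}{2 D}$
$\left(t{\left(-25,6 \right)} + d{\left(-22 \right)}\right)^{2} = \left(- \frac{16}{6} + \frac{2 - 22}{2 \left(-22\right)}\right)^{2} = \left(\left(-16\right) \frac{1}{6} + \frac{1}{2} \left(- \frac{1}{22}\right) \left(-20\right)\right)^{2} = \left(- \frac{8}{3} + \frac{5}{11}\right)^{2} = \left(- \frac{73}{33}\right)^{2} = \frac{5329}{1089}$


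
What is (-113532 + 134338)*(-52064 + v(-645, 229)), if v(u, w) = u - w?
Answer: -1101428028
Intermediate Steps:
(-113532 + 134338)*(-52064 + v(-645, 229)) = (-113532 + 134338)*(-52064 + (-645 - 1*229)) = 20806*(-52064 + (-645 - 229)) = 20806*(-52064 - 874) = 20806*(-52938) = -1101428028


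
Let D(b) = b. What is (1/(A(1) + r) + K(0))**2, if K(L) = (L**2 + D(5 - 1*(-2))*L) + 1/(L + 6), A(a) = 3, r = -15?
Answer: 1/144 ≈ 0.0069444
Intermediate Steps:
K(L) = L**2 + 1/(6 + L) + 7*L (K(L) = (L**2 + (5 - 1*(-2))*L) + 1/(L + 6) = (L**2 + (5 + 2)*L) + 1/(6 + L) = (L**2 + 7*L) + 1/(6 + L) = L**2 + 1/(6 + L) + 7*L)
(1/(A(1) + r) + K(0))**2 = (1/(3 - 15) + (1 + 0**3 + 13*0**2 + 42*0)/(6 + 0))**2 = (1/(-12) + (1 + 0 + 13*0 + 0)/6)**2 = (-1/12 + (1 + 0 + 0 + 0)/6)**2 = (-1/12 + (1/6)*1)**2 = (-1/12 + 1/6)**2 = (1/12)**2 = 1/144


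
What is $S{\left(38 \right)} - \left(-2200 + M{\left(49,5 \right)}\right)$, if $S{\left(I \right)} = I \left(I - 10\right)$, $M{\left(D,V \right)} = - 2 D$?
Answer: $3362$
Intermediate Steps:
$S{\left(I \right)} = I \left(-10 + I\right)$
$S{\left(38 \right)} - \left(-2200 + M{\left(49,5 \right)}\right) = 38 \left(-10 + 38\right) + \left(2200 - \left(-2\right) 49\right) = 38 \cdot 28 + \left(2200 - -98\right) = 1064 + \left(2200 + 98\right) = 1064 + 2298 = 3362$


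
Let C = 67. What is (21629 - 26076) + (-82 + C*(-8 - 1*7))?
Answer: -5534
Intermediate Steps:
(21629 - 26076) + (-82 + C*(-8 - 1*7)) = (21629 - 26076) + (-82 + 67*(-8 - 1*7)) = -4447 + (-82 + 67*(-8 - 7)) = -4447 + (-82 + 67*(-15)) = -4447 + (-82 - 1005) = -4447 - 1087 = -5534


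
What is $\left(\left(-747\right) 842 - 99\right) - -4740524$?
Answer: $4111451$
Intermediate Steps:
$\left(\left(-747\right) 842 - 99\right) - -4740524 = \left(-628974 - 99\right) + 4740524 = -629073 + 4740524 = 4111451$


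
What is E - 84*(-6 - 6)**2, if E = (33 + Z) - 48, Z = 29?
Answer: -12082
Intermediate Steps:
E = 14 (E = (33 + 29) - 48 = 62 - 48 = 14)
E - 84*(-6 - 6)**2 = 14 - 84*(-6 - 6)**2 = 14 - 84*(-12)**2 = 14 - 84*144 = 14 - 12096 = -12082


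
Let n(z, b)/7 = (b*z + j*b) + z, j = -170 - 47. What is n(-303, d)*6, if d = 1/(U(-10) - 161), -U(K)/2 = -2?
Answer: -1976142/157 ≈ -12587.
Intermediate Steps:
j = -217
U(K) = 4 (U(K) = -2*(-2) = 4)
d = -1/157 (d = 1/(4 - 161) = 1/(-157) = -1/157 ≈ -0.0063694)
n(z, b) = -1519*b + 7*z + 7*b*z (n(z, b) = 7*((b*z - 217*b) + z) = 7*((-217*b + b*z) + z) = 7*(z - 217*b + b*z) = -1519*b + 7*z + 7*b*z)
n(-303, d)*6 = (-1519*(-1/157) + 7*(-303) + 7*(-1/157)*(-303))*6 = (1519/157 - 2121 + 2121/157)*6 = -329357/157*6 = -1976142/157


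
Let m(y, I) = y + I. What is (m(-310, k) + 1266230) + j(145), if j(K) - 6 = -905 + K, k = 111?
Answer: 1265277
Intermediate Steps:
j(K) = -899 + K (j(K) = 6 + (-905 + K) = -899 + K)
m(y, I) = I + y
(m(-310, k) + 1266230) + j(145) = ((111 - 310) + 1266230) + (-899 + 145) = (-199 + 1266230) - 754 = 1266031 - 754 = 1265277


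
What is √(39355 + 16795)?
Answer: 5*√2246 ≈ 236.96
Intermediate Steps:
√(39355 + 16795) = √56150 = 5*√2246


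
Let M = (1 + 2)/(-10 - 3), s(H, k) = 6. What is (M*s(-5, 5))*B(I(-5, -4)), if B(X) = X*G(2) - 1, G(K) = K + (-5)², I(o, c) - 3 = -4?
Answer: 504/13 ≈ 38.769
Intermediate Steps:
I(o, c) = -1 (I(o, c) = 3 - 4 = -1)
G(K) = 25 + K (G(K) = K + 25 = 25 + K)
B(X) = -1 + 27*X (B(X) = X*(25 + 2) - 1 = X*27 - 1 = 27*X - 1 = -1 + 27*X)
M = -3/13 (M = 3/(-13) = 3*(-1/13) = -3/13 ≈ -0.23077)
(M*s(-5, 5))*B(I(-5, -4)) = (-3/13*6)*(-1 + 27*(-1)) = -18*(-1 - 27)/13 = -18/13*(-28) = 504/13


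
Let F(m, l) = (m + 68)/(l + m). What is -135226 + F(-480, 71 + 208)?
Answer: -27180014/201 ≈ -1.3522e+5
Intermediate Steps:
F(m, l) = (68 + m)/(l + m)
-135226 + F(-480, 71 + 208) = -135226 + (68 - 480)/((71 + 208) - 480) = -135226 - 412/(279 - 480) = -135226 - 412/(-201) = -135226 - 1/201*(-412) = -135226 + 412/201 = -27180014/201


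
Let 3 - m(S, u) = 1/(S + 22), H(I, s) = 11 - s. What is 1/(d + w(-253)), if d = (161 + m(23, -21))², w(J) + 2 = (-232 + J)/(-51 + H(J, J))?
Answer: 143775/3865309586 ≈ 3.7196e-5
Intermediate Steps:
w(J) = -2 + (-232 + J)/(-40 - J) (w(J) = -2 + (-232 + J)/(-51 + (11 - J)) = -2 + (-232 + J)/(-40 - J))
m(S, u) = 3 - 1/(22 + S) (m(S, u) = 3 - 1/(S + 22) = 3 - 1/(22 + S))
d = 54449641/2025 (d = (161 + (65 + 3*23)/(22 + 23))² = (161 + (65 + 69)/45)² = (161 + (1/45)*134)² = (161 + 134/45)² = (7379/45)² = 54449641/2025 ≈ 26889.)
1/(d + w(-253)) = 1/(54449641/2025 + (152 - 3*(-253))/(40 - 253)) = 1/(54449641/2025 + (152 + 759)/(-213)) = 1/(54449641/2025 - 1/213*911) = 1/(54449641/2025 - 911/213) = 1/(3865309586/143775) = 143775/3865309586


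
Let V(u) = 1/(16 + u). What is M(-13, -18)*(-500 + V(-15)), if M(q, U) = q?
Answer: 6487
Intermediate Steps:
M(-13, -18)*(-500 + V(-15)) = -13*(-500 + 1/(16 - 15)) = -13*(-500 + 1/1) = -13*(-500 + 1) = -13*(-499) = 6487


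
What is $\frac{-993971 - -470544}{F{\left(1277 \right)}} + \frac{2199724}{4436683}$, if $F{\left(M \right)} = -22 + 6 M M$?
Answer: $\frac{19200594246207}{43410068184416} \approx 0.44231$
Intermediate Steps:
$F{\left(M \right)} = -22 + 6 M^{2}$
$\frac{-993971 - -470544}{F{\left(1277 \right)}} + \frac{2199724}{4436683} = \frac{-993971 - -470544}{-22 + 6 \cdot 1277^{2}} + \frac{2199724}{4436683} = \frac{-993971 + 470544}{-22 + 6 \cdot 1630729} + 2199724 \cdot \frac{1}{4436683} = - \frac{523427}{-22 + 9784374} + \frac{2199724}{4436683} = - \frac{523427}{9784352} + \frac{2199724}{4436683} = \frac{19200594246207}{43410068184416}$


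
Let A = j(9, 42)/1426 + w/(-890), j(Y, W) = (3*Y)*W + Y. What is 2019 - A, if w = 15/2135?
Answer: 273426930702/135480695 ≈ 2018.2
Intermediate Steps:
w = 3/427 (w = 15*(1/2135) = 3/427 ≈ 0.0070258)
j(Y, W) = Y + 3*W*Y (j(Y, W) = 3*W*Y + Y = Y + 3*W*Y)
A = 108592503/135480695 (A = (9*(1 + 3*42))/1426 + (3/427)/(-890) = (9*(1 + 126))*(1/1426) + (3/427)*(-1/890) = (9*127)*(1/1426) - 3/380030 = 1143*(1/1426) - 3/380030 = 1143/1426 - 3/380030 = 108592503/135480695 ≈ 0.80153)
2019 - A = 2019 - 1*108592503/135480695 = 2019 - 108592503/135480695 = 273426930702/135480695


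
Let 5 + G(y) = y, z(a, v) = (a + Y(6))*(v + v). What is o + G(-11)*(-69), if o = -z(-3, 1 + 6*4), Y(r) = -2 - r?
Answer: 1654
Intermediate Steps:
z(a, v) = 2*v*(-8 + a) (z(a, v) = (a + (-2 - 1*6))*(v + v) = (a + (-2 - 6))*(2*v) = (a - 8)*(2*v) = (-8 + a)*(2*v) = 2*v*(-8 + a))
o = 550 (o = -2*(1 + 6*4)*(-8 - 3) = -2*(1 + 24)*(-11) = -2*25*(-11) = -1*(-550) = 550)
G(y) = -5 + y
o + G(-11)*(-69) = 550 + (-5 - 11)*(-69) = 550 - 16*(-69) = 550 + 1104 = 1654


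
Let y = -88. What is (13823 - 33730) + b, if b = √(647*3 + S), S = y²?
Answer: -19907 + √9685 ≈ -19809.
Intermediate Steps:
S = 7744 (S = (-88)² = 7744)
b = √9685 (b = √(647*3 + 7744) = √(1941 + 7744) = √9685 ≈ 98.412)
(13823 - 33730) + b = (13823 - 33730) + √9685 = -19907 + √9685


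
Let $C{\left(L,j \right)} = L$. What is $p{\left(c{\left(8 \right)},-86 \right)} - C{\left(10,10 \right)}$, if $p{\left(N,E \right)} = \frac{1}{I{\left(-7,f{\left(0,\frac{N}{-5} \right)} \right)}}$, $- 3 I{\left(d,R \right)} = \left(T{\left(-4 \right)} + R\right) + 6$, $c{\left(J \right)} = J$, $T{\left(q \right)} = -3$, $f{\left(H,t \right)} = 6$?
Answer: $- \frac{31}{3} \approx -10.333$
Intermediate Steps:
$I{\left(d,R \right)} = -1 - \frac{R}{3}$ ($I{\left(d,R \right)} = - \frac{\left(-3 + R\right) + 6}{3} = - \frac{3 + R}{3} = -1 - \frac{R}{3}$)
$p{\left(N,E \right)} = - \frac{1}{3}$ ($p{\left(N,E \right)} = \frac{1}{-1 - 2} = \frac{1}{-3} = - \frac{1}{3}$)
$p{\left(c{\left(8 \right)},-86 \right)} - C{\left(10,10 \right)} = - \frac{1}{3} - 10 = - \frac{31}{3}$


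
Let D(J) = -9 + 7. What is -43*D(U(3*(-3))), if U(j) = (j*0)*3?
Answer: 86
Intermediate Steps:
U(j) = 0 (U(j) = 0*3 = 0)
D(J) = -2
-43*D(U(3*(-3))) = -43*(-2) = 86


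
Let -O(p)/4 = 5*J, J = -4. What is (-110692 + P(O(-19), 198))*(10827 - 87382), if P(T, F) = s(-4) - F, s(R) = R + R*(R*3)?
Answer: 8485815530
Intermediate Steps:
s(R) = R + 3*R² (s(R) = R + R*(3*R) = R + 3*R²)
O(p) = 80 (O(p) = -20*(-4) = -4*(-20) = 80)
P(T, F) = 44 - F (P(T, F) = -4*(1 + 3*(-4)) - F = -4*(1 - 12) - F = -4*(-11) - F = 44 - F)
(-110692 + P(O(-19), 198))*(10827 - 87382) = (-110692 + (44 - 1*198))*(10827 - 87382) = (-110692 + (44 - 198))*(-76555) = (-110692 - 154)*(-76555) = -110846*(-76555) = 8485815530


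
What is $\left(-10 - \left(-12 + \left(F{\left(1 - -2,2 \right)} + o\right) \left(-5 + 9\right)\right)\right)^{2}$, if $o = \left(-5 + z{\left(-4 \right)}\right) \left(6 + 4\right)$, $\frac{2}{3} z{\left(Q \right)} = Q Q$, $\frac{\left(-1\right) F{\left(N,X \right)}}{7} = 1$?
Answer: $532900$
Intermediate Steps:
$F{\left(N,X \right)} = -7$ ($F{\left(N,X \right)} = \left(-7\right) 1 = -7$)
$z{\left(Q \right)} = \frac{3 Q^{2}}{2}$ ($z{\left(Q \right)} = \frac{3 Q Q}{2} = \frac{3 Q^{2}}{2}$)
$o = 190$ ($o = \left(-5 + \frac{3 \left(-4\right)^{2}}{2}\right) \left(6 + 4\right) = \left(-5 + \frac{3}{2} \cdot 16\right) 10 = \left(-5 + 24\right) 10 = 19 \cdot 10 = 190$)
$\left(-10 - \left(-12 + \left(F{\left(1 - -2,2 \right)} + o\right) \left(-5 + 9\right)\right)\right)^{2} = \left(-10 + \left(12 - \left(-7 + 190\right) \left(-5 + 9\right)\right)\right)^{2} = \left(-10 + \left(12 - 183 \cdot 4\right)\right)^{2} = \left(-10 + \left(12 - 732\right)\right)^{2} = \left(-10 - 720\right)^{2} = \left(-730\right)^{2} = 532900$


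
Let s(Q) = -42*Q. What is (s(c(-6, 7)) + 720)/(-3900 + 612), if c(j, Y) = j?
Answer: -81/274 ≈ -0.29562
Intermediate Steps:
(s(c(-6, 7)) + 720)/(-3900 + 612) = (-42*(-6) + 720)/(-3900 + 612) = (252 + 720)/(-3288) = 972*(-1/3288) = -81/274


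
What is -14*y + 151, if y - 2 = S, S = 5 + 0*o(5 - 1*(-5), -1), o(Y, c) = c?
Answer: 53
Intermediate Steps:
S = 5 (S = 5 + 0*(-1) = 5 + 0 = 5)
y = 7 (y = 2 + 5 = 7)
-14*y + 151 = -14*7 + 151 = -98 + 151 = 53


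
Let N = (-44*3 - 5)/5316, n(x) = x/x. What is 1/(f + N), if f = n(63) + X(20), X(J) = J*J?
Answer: 5316/2131579 ≈ 0.0024939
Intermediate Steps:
X(J) = J**2
n(x) = 1
N = -137/5316 (N = (-132 - 5)*(1/5316) = -137*1/5316 = -137/5316 ≈ -0.025771)
f = 401 (f = 1 + 20**2 = 1 + 400 = 401)
1/(f + N) = 1/(401 - 137/5316) = 1/(2131579/5316) = 5316/2131579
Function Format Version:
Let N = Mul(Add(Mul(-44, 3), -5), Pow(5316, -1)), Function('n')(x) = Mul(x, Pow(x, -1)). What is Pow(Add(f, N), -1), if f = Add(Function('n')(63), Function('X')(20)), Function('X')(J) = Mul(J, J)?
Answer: Rational(5316, 2131579) ≈ 0.0024939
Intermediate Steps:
Function('X')(J) = Pow(J, 2)
Function('n')(x) = 1
N = Rational(-137, 5316) (N = Mul(Add(-132, -5), Rational(1, 5316)) = Mul(-137, Rational(1, 5316)) = Rational(-137, 5316) ≈ -0.025771)
f = 401 (f = Add(1, Pow(20, 2)) = Add(1, 400) = 401)
Pow(Add(f, N), -1) = Pow(Add(401, Rational(-137, 5316)), -1) = Pow(Rational(2131579, 5316), -1) = Rational(5316, 2131579)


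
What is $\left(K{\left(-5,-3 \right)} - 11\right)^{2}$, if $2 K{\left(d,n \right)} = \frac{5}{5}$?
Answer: $\frac{441}{4} \approx 110.25$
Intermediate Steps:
$K{\left(d,n \right)} = \frac{1}{2}$ ($K{\left(d,n \right)} = \frac{5 \cdot \frac{1}{5}}{2} = \frac{1}{2} \cdot 1 = \frac{1}{2}$)
$\left(K{\left(-5,-3 \right)} - 11\right)^{2} = \left(\frac{1}{2} - 11\right)^{2} = \left(- \frac{21}{2}\right)^{2} = \frac{441}{4}$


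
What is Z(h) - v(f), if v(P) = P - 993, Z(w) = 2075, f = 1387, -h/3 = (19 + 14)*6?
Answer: 1681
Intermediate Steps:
h = -594 (h = -3*(19 + 14)*6 = -99*6 = -3*198 = -594)
v(P) = -993 + P
Z(h) - v(f) = 2075 - (-993 + 1387) = 2075 - 1*394 = 2075 - 394 = 1681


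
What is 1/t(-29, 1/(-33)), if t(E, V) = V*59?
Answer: -33/59 ≈ -0.55932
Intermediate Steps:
t(E, V) = 59*V
1/t(-29, 1/(-33)) = 1/(59/(-33)) = 1/(59*(-1/33)) = 1/(-59/33) = -33/59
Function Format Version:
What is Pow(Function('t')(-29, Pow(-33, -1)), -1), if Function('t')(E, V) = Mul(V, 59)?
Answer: Rational(-33, 59) ≈ -0.55932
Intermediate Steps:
Function('t')(E, V) = Mul(59, V)
Pow(Function('t')(-29, Pow(-33, -1)), -1) = Pow(Mul(59, Pow(-33, -1)), -1) = Pow(Mul(59, Rational(-1, 33)), -1) = Pow(Rational(-59, 33), -1) = Rational(-33, 59)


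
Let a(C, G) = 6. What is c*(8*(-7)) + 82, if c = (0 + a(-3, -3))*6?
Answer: -1934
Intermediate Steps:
c = 36 (c = (0 + 6)*6 = 6*6 = 36)
c*(8*(-7)) + 82 = 36*(8*(-7)) + 82 = 36*(-56) + 82 = -2016 + 82 = -1934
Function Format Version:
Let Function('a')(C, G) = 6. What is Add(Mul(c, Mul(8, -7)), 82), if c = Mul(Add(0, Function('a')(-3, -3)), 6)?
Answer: -1934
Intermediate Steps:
c = 36 (c = Mul(Add(0, 6), 6) = Mul(6, 6) = 36)
Add(Mul(c, Mul(8, -7)), 82) = Add(Mul(36, Mul(8, -7)), 82) = Add(Mul(36, -56), 82) = Add(-2016, 82) = -1934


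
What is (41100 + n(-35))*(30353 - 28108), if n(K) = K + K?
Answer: 92112350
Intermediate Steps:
n(K) = 2*K
(41100 + n(-35))*(30353 - 28108) = (41100 + 2*(-35))*(30353 - 28108) = (41100 - 70)*2245 = 41030*2245 = 92112350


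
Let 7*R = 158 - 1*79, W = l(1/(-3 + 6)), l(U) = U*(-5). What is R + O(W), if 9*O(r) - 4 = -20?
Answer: 599/63 ≈ 9.5079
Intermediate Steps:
l(U) = -5*U
W = -5/3 (W = -5/(-3 + 6) = -5/3 ≈ -1.6667)
O(r) = -16/9 (O(r) = 4/9 + (⅑)*(-20) = 4/9 - 20/9 = -16/9)
R = 79/7 (R = (158 - 1*79)/7 = (158 - 79)/7 = (⅐)*79 = 79/7 ≈ 11.286)
R + O(W) = 79/7 - 16/9 = 599/63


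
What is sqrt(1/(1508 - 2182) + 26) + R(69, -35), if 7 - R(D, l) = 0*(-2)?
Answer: 7 + 3*sqrt(1312278)/674 ≈ 12.099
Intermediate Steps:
R(D, l) = 7 (R(D, l) = 7 - 0*(-2) = 7 - 1*0 = 7 + 0 = 7)
sqrt(1/(1508 - 2182) + 26) + R(69, -35) = sqrt(1/(1508 - 2182) + 26) + 7 = sqrt(1/(-674) + 26) + 7 = sqrt(-1/674 + 26) + 7 = sqrt(17523/674) + 7 = 3*sqrt(1312278)/674 + 7 = 7 + 3*sqrt(1312278)/674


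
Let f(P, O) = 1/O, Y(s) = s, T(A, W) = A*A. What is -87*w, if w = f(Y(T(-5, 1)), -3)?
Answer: 29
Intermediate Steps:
T(A, W) = A²
w = -⅓ (w = 1/(-3) = -⅓ ≈ -0.33333)
-87*w = -87*(-⅓) = 29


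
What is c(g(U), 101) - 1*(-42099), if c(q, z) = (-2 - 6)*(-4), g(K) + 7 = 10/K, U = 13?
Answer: 42131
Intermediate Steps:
g(K) = -7 + 10/K
c(q, z) = 32 (c(q, z) = -8*(-4) = 32)
c(g(U), 101) - 1*(-42099) = 32 - 1*(-42099) = 32 + 42099 = 42131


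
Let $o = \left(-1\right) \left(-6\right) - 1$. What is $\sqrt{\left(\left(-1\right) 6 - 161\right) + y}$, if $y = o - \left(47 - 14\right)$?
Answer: $i \sqrt{195} \approx 13.964 i$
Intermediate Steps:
$o = 5$ ($o = 6 - 1 = 5$)
$y = -28$ ($y = 5 - \left(47 - 14\right) = 5 - 33 = -28$)
$\sqrt{\left(\left(-1\right) 6 - 161\right) + y} = \sqrt{\left(\left(-1\right) 6 - 161\right) - 28} = \sqrt{\left(-6 - 161\right) - 28} = \sqrt{-167 - 28} = \sqrt{-195} = i \sqrt{195}$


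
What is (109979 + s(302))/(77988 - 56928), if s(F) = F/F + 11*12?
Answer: 9176/1755 ≈ 5.2285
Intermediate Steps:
s(F) = 133 (s(F) = 1 + 132 = 133)
(109979 + s(302))/(77988 - 56928) = (109979 + 133)/(77988 - 56928) = 110112/21060 = 110112*(1/21060) = 9176/1755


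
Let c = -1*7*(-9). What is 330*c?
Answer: 20790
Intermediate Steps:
c = 63 (c = -7*(-9) = 63)
330*c = 330*63 = 20790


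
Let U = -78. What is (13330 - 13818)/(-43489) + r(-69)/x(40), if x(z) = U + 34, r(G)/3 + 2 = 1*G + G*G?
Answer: -305934379/956758 ≈ -319.76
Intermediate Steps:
r(G) = -6 + 3*G + 3*G² (r(G) = -6 + 3*(1*G + G*G) = -6 + 3*(G + G²) = -6 + (3*G + 3*G²) = -6 + 3*G + 3*G²)
x(z) = -44 (x(z) = -78 + 34 = -44)
(13330 - 13818)/(-43489) + r(-69)/x(40) = (13330 - 13818)/(-43489) + (-6 + 3*(-69) + 3*(-69)²)/(-44) = -488*(-1/43489) + (-6 - 207 + 3*4761)*(-1/44) = 488/43489 + (-6 - 207 + 14283)*(-1/44) = 488/43489 + 14070*(-1/44) = 488/43489 - 7035/22 = -305934379/956758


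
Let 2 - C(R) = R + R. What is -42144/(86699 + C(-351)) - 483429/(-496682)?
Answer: 21320978679/43411496846 ≈ 0.49114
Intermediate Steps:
C(R) = 2 - 2*R (C(R) = 2 - (R + R) = 2 - 2*R)
-42144/(86699 + C(-351)) - 483429/(-496682) = -42144/(86699 + (2 - 2*(-351))) - 483429/(-496682) = -42144/(86699 + (2 + 702)) - 483429*(-1/496682) = -42144/(86699 + 704) + 483429/496682 = -42144/87403 + 483429/496682 = 21320978679/43411496846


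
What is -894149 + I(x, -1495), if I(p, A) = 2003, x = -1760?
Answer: -892146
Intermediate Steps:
-894149 + I(x, -1495) = -894149 + 2003 = -892146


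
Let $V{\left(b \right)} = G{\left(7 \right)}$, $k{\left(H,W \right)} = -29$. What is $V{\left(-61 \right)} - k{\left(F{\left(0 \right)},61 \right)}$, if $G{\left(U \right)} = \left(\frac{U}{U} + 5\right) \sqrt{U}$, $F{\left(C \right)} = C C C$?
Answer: $29 + 6 \sqrt{7} \approx 44.875$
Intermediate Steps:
$F{\left(C \right)} = C^{3}$ ($F{\left(C \right)} = C^{2} C = C^{3}$)
$G{\left(U \right)} = 6 \sqrt{U}$ ($G{\left(U \right)} = \left(1 + 5\right) \sqrt{U} = 6 \sqrt{U}$)
$V{\left(b \right)} = 6 \sqrt{7}$
$V{\left(-61 \right)} - k{\left(F{\left(0 \right)},61 \right)} = 6 \sqrt{7} - -29 = 6 \sqrt{7} + 29 = 29 + 6 \sqrt{7}$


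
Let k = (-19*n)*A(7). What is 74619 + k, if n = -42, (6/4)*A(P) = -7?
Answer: 70895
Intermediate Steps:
A(P) = -14/3 (A(P) = (2/3)*(-7) = -14/3)
k = -3724 (k = -19*(-42)*(-14/3) = 798*(-14/3) = -3724)
74619 + k = 74619 - 3724 = 70895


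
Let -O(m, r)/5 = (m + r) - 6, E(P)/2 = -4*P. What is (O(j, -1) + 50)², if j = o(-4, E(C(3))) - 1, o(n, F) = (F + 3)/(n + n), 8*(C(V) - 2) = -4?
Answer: 455625/64 ≈ 7119.1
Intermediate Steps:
C(V) = 3/2 (C(V) = 2 + (⅛)*(-4) = 2 - ½ = 3/2)
E(P) = -8*P (E(P) = 2*(-4*P) = -8*P)
o(n, F) = (3 + F)/(2*n) (o(n, F) = (3 + F)/((2*n)) = (3 + F)*(1/(2*n)) = (3 + F)/(2*n))
j = ⅛ (j = (½)*(3 - 8*3/2)/(-4) - 1 = (½)*(-¼)*(3 - 12) - 1 = (½)*(-¼)*(-9) - 1 = 9/8 - 1 = ⅛ ≈ 0.12500)
O(m, r) = 30 - 5*m - 5*r (O(m, r) = -5*((m + r) - 6) = -5*(-6 + m + r) = 30 - 5*m - 5*r)
(O(j, -1) + 50)² = ((30 - 5*⅛ - 5*(-1)) + 50)² = ((30 - 5/8 + 5) + 50)² = (275/8 + 50)² = (675/8)² = 455625/64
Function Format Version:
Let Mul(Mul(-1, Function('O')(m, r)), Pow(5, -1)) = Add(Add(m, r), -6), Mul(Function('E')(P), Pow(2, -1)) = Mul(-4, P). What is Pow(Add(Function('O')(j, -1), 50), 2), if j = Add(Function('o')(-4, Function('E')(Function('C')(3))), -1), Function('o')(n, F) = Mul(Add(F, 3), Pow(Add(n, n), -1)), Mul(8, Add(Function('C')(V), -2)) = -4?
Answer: Rational(455625, 64) ≈ 7119.1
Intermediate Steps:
Function('C')(V) = Rational(3, 2) (Function('C')(V) = Add(2, Mul(Rational(1, 8), -4)) = Add(2, Rational(-1, 2)) = Rational(3, 2))
Function('E')(P) = Mul(-8, P) (Function('E')(P) = Mul(2, Mul(-4, P)) = Mul(-8, P))
Function('o')(n, F) = Mul(Rational(1, 2), Pow(n, -1), Add(3, F)) (Function('o')(n, F) = Mul(Add(3, F), Pow(Mul(2, n), -1)) = Mul(Add(3, F), Mul(Rational(1, 2), Pow(n, -1))) = Mul(Rational(1, 2), Pow(n, -1), Add(3, F)))
j = Rational(1, 8) (j = Add(Mul(Rational(1, 2), Pow(-4, -1), Add(3, Mul(-8, Rational(3, 2)))), -1) = Add(Mul(Rational(1, 2), Rational(-1, 4), Add(3, -12)), -1) = Add(Mul(Rational(1, 2), Rational(-1, 4), -9), -1) = Add(Rational(9, 8), -1) = Rational(1, 8) ≈ 0.12500)
Function('O')(m, r) = Add(30, Mul(-5, m), Mul(-5, r)) (Function('O')(m, r) = Mul(-5, Add(Add(m, r), -6)) = Mul(-5, Add(-6, m, r)) = Add(30, Mul(-5, m), Mul(-5, r)))
Pow(Add(Function('O')(j, -1), 50), 2) = Pow(Add(Add(30, Mul(-5, Rational(1, 8)), Mul(-5, -1)), 50), 2) = Pow(Add(Add(30, Rational(-5, 8), 5), 50), 2) = Pow(Add(Rational(275, 8), 50), 2) = Pow(Rational(675, 8), 2) = Rational(455625, 64)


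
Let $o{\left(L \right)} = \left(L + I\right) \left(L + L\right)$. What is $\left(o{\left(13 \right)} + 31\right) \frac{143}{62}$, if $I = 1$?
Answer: $\frac{56485}{62} \approx 911.05$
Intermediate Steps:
$o{\left(L \right)} = 2 L \left(1 + L\right)$ ($o{\left(L \right)} = \left(L + 1\right) \left(L + L\right) = \left(1 + L\right) 2 L = 2 L \left(1 + L\right)$)
$\left(o{\left(13 \right)} + 31\right) \frac{143}{62} = \left(2 \cdot 13 \left(1 + 13\right) + 31\right) \frac{143}{62} = \left(2 \cdot 13 \cdot 14 + 31\right) 143 \cdot \frac{1}{62} = \left(364 + 31\right) \frac{143}{62} = 395 \cdot \frac{143}{62} = \frac{56485}{62}$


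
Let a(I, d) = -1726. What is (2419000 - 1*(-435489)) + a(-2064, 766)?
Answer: 2852763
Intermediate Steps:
(2419000 - 1*(-435489)) + a(-2064, 766) = (2419000 - 1*(-435489)) - 1726 = (2419000 + 435489) - 1726 = 2854489 - 1726 = 2852763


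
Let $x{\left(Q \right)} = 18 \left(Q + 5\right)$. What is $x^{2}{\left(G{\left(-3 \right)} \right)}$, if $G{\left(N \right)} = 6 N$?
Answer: $54756$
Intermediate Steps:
$x{\left(Q \right)} = 90 + 18 Q$ ($x{\left(Q \right)} = 18 \left(5 + Q\right) = 90 + 18 Q$)
$x^{2}{\left(G{\left(-3 \right)} \right)} = \left(90 + 18 \cdot 6 \left(-3\right)\right)^{2} = \left(90 + 18 \left(-18\right)\right)^{2} = \left(90 - 324\right)^{2} = \left(-234\right)^{2} = 54756$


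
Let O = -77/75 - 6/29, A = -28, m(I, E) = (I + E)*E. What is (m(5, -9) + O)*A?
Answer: -2117276/2175 ≈ -973.46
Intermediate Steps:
m(I, E) = E*(E + I) (m(I, E) = (E + I)*E = E*(E + I))
O = -2683/2175 (O = -77*1/75 - 6*1/29 = -77/75 - 6/29 = -2683/2175 ≈ -1.2336)
(m(5, -9) + O)*A = (-9*(-9 + 5) - 2683/2175)*(-28) = (-9*(-4) - 2683/2175)*(-28) = (36 - 2683/2175)*(-28) = (75617/2175)*(-28) = -2117276/2175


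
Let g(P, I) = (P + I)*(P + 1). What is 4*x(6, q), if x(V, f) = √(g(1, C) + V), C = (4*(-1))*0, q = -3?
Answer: 8*√2 ≈ 11.314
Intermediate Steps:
C = 0 (C = -4*0 = 0)
g(P, I) = (1 + P)*(I + P) (g(P, I) = (I + P)*(1 + P) = (1 + P)*(I + P))
x(V, f) = √(2 + V) (x(V, f) = √((0 + 1 + 1² + 0*1) + V) = √((0 + 1 + 1 + 0) + V) = √(2 + V))
4*x(6, q) = 4*√(2 + 6) = 4*√8 = 4*(2*√2) = 8*√2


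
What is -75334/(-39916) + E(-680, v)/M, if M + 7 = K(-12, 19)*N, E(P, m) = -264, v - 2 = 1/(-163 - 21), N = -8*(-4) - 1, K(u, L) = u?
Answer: 19544705/7564082 ≈ 2.5839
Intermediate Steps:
N = 31 (N = 32 - 1 = 31)
v = 367/184 (v = 2 + 1/(-163 - 21) = 2 + 1/(-184) = 2 - 1/184 = 367/184 ≈ 1.9946)
M = -379 (M = -7 - 12*31 = -7 - 372 = -379)
-75334/(-39916) + E(-680, v)/M = -75334/(-39916) - 264/(-379) = -75334*(-1/39916) - 264*(-1/379) = 37667/19958 + 264/379 = 19544705/7564082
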